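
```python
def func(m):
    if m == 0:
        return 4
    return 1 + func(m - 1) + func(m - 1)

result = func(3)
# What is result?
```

func(m) = 1 + 2·func(m-1), func(0)=4. Closed form: (4+1)·2^3 - 1 = 39.

Answer: 39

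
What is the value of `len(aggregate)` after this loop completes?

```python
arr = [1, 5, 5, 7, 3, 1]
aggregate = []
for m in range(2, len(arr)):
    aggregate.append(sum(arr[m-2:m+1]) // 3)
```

Number of 3-element averages
`aggregate` takes the values: [] → [3] → [3, 5] → [3, 5, 5] → [3, 5, 5, 3]
So `len(aggregate)` = 4

Answer: 4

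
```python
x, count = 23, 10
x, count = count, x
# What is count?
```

Trace:
`x, count = 23, 10` → x = 23; count = 10
`x, count = count, x` → x = 10; count = 23
So count = 23

Answer: 23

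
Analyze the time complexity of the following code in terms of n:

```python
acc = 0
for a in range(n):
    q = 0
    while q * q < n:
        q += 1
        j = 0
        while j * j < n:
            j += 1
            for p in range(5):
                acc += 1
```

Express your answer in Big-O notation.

Each loop level contributes: n × √n × √n × 1. Multiplying the contributions gives O(n^2).

Answer: O(n^2)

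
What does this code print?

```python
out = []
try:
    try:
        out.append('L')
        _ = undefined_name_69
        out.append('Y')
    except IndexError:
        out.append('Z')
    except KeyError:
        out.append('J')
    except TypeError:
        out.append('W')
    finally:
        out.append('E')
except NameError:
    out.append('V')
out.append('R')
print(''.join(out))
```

Execution trace: 'L' (try body) → 'E' (finally) → 'V' (outer except NameError) → 'R' (after the try/except). Output: LEVR

Answer: LEVR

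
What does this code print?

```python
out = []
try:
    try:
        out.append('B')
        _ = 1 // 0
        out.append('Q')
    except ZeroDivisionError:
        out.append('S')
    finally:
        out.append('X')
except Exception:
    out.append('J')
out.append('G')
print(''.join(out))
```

Execution trace: 'B' (inner try body) → 'S' (inner except ZeroDivisionError) → 'X' (inner finally) → 'G' (after the try/except). Output: BSXG

Answer: BSXG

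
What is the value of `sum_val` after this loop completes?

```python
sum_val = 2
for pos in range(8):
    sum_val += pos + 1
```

Start at 2, add 1 to 8 = 38
`sum_val` takes the values: 2 → 3 → 5 → 8 → 12 → 17 → 23 → 30 → 38

Answer: 38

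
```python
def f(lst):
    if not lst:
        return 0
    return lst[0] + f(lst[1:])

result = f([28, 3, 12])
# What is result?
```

28 + 3 + 12 + 0 = 43

Answer: 43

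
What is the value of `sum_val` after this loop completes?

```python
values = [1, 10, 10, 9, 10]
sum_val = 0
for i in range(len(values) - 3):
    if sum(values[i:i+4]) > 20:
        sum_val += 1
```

Count windows with sum > 20
`sum_val` takes the values: 0 → 1 → 2

Answer: 2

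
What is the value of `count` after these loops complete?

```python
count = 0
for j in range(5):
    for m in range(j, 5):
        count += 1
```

Upper triangle: 5 + 4 + ... + 1
`count` takes the values: 0 → 1 → 2 → 3 → 4 → 5 → 6 → 7 → 8 → 9 → 10 → 11 → 12 → 13 → 14 → 15

Answer: 15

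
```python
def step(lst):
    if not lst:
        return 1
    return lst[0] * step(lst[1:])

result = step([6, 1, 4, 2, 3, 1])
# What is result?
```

Product over [6, 1, 4, 2, 3, 1] = 6 * 1 * 4 * 2 * 3 * 1 = 144

Answer: 144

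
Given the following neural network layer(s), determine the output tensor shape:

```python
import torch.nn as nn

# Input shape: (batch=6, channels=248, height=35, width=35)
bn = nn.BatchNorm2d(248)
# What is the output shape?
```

Input: (6, 248, 35, 35) -> Output: (6, 248, 35, 35)

Answer: (6, 248, 35, 35)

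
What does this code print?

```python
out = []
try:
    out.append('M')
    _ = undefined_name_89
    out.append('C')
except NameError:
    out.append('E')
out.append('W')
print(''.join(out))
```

Execution trace: 'M' (try body) → 'E' (except NameError) → 'W' (after the try/except). Output: MEW

Answer: MEW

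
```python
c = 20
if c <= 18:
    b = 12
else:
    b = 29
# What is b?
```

Trace:
`c = 20` → c = 20
`if c <= 18: ...` → c <= 18 is False, take else branch → b = 29
So b = 29

Answer: 29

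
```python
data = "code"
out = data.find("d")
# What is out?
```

Trace:
`data = "code"` → data = 'code'
`out = data.find("d")` → out = 2
So out = 2

Answer: 2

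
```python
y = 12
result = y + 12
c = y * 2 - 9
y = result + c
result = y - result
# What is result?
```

Trace:
`y = 12` → y = 12
`result = y + 12` → result = 24
`c = y * 2 - 9` → c = 15
`y = result + c` → y = 39
`result = y - result` → result = 15
So result = 15

Answer: 15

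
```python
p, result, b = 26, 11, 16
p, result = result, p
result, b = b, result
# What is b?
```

Trace:
`p, result, b = 26, 11, 16` → p = 26; result = 11; b = 16
`p, result = result, p` → p = 11; result = 26
`result, b = b, result` → result = 16; b = 26
So b = 26

Answer: 26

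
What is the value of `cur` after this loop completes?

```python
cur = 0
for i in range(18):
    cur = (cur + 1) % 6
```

Increment mod 6, 18 times = 0
`cur` takes the values: 0 → 1 → 2 → 3 → 4 → 5 → 0 → 1 → 2 → 3 → 4 → 5 → 0 → 1 → 2 → 3 → 4 → 5 → 0

Answer: 0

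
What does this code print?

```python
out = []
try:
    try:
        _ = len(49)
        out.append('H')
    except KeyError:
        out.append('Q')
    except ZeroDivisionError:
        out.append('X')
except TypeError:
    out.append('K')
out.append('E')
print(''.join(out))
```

Execution trace: 'K' (outer except TypeError) → 'E' (after the try/except). Output: KE

Answer: KE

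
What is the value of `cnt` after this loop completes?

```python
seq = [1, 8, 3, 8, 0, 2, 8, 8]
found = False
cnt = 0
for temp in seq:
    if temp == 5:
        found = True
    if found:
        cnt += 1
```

Count elements after first 5 in [1, 8, 3, 8, 0, 2, 8, 8]
`cnt` takes the values: 0

Answer: 0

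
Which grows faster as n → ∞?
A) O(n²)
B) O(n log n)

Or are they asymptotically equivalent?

O(n²) vs O(n log n): Higher order terms dominate.

Answer: A) O(n²) grows faster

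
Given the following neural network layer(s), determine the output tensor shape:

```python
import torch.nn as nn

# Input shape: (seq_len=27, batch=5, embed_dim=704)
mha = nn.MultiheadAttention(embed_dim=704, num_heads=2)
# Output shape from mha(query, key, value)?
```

Input: (27, 5, 704) -> Output: (27, 5, 704)

Answer: (27, 5, 704)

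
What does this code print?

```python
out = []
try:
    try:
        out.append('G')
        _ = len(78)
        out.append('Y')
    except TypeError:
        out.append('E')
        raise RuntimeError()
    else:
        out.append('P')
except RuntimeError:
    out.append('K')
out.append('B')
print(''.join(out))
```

Execution trace: 'G' (try body) → 'E' (except TypeError) → 'K' (outer except RuntimeError) → 'B' (after the try/except). Output: GEKB

Answer: GEKB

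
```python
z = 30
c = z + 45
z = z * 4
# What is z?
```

Trace:
`z = 30` → z = 30
`c = z + 45` → c = 75
`z = z * 4` → z = 120
So z = 120

Answer: 120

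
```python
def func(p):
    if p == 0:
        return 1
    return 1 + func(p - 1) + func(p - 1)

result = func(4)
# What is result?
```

func(p) = 1 + 2·func(p-1), func(0)=1. Closed form: (1+1)·2^4 - 1 = 31.

Answer: 31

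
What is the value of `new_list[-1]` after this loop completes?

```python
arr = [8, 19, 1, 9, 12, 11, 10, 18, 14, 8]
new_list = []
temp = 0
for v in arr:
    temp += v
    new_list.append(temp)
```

Cumulative sum ends at 110
`new_list` takes the values: [] → [8] → [8, 27] → [8, 27, 28] → [8, 27, 28, 37] → [8, 27, 28, 37, 49] → [8, 27, 28, 37, 49, 60] → [8, 27, 28, 37, 49, 60, 70] → [8, 27, 28, 37, 49, 60, 70, 88] → [8, 27, 28, 37, 49, 60, 70, 88, 102] → [8, 27, 28, 37, 49, 60, 70, 88, 102, 110]
So `new_list[-1]` = 110

Answer: 110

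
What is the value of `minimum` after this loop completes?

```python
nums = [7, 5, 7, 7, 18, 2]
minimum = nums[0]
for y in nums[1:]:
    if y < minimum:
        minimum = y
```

Minimum of [7, 5, 7, 7, 18, 2]
`minimum` takes the values: 7 → 5 → 2

Answer: 2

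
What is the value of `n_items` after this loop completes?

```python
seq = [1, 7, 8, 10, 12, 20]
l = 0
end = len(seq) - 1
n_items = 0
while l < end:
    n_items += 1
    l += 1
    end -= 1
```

Iterations until pointers meet (list length 6)
`n_items` takes the values: 0 → 1 → 2 → 3

Answer: 3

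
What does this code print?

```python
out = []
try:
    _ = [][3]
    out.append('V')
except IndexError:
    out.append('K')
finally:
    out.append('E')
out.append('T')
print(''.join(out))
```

Execution trace: 'K' (except IndexError) → 'E' (finally) → 'T' (after the try/except). Output: KET

Answer: KET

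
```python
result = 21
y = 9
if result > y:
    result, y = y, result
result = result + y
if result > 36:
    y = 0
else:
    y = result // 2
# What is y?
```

Trace:
`result = 21` → result = 21
`y = 9` → y = 9
`if result > y: ...` → result > y is True → result = 9; y = 21
`result = result + y` → result = 30
`if result > 36: ...` → result > 36 is False, take else branch → y = 15
So y = 15

Answer: 15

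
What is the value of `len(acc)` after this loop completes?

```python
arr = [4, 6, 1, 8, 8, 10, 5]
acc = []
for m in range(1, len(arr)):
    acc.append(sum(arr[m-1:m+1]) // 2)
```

Number of 2-element averages
`acc` takes the values: [] → [5] → [5, 3] → [5, 3, 4] → [5, 3, 4, 8] → [5, 3, 4, 8, 9] → [5, 3, 4, 8, 9, 7]
So `len(acc)` = 6

Answer: 6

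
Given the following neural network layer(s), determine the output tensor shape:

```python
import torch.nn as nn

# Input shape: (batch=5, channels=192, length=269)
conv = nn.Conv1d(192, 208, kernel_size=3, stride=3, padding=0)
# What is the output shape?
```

Input: (5, 192, 269) -> Output: (5, 208, 89)

Answer: (5, 208, 89)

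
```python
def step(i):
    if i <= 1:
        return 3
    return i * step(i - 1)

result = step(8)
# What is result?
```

step(8) = 8 * 7 * 6 * 5 * 4 * 3 * 2 * 3 = 120960

Answer: 120960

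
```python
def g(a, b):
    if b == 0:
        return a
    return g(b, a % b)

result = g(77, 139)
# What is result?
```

g(77, 139) -> g(139, 77) -> g(77, 62) -> g(62, 15) -> g(15, 2) -> g(2, 1) -> g(1, 0) -> 1

Answer: 1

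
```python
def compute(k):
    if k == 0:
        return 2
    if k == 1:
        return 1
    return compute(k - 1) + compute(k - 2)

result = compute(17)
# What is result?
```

Build up from base cases: compute(0)=2, compute(1)=1, compute(2)=3, compute(3)=4, compute(4)=7, compute(5)=11, compute(6)=18, ..., compute(17)=3571

Answer: 3571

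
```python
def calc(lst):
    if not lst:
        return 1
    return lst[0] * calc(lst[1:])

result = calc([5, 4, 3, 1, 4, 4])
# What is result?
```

Product over [5, 4, 3, 1, 4, 4] = 5 * 4 * 3 * 1 * 4 * 4 = 960

Answer: 960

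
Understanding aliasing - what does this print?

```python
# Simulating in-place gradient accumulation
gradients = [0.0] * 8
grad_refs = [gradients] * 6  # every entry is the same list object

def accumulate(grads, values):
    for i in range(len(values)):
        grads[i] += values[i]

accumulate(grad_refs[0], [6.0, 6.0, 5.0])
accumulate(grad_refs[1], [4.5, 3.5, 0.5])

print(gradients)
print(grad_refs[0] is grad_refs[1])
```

Key concept: gradient accumulation aliasing.
Step by step:
`gradients = [0.0] * 8` → gradients = [0.0, 0.0, 0.0, 0.0, 0.0, 0.0, 0.0, 0.0]
`grad_refs = [gradients] * 6` → grad_refs = [[0.0, 0.0, 0.0, 0.0, 0.0, 0.0, 0.0, 0.0], [0.0, 0.0, 0.0, 0.0, 0.0, 0.0, 0.0, 0.0], [0.0, 0.0, 0.0, 0.0, 0.0, 0.0, 0.0, 0.0], [0.0, 0.0, 0.0, 0.0, 0.0, 0.0, 0.0, 0.0], [0.0, 0.0, 0.0, 0.0, 0.0, 0.0, 0.0, 0.0], [0.0, 0.0, 0.0, 0.0, 0.0, 0.0, 0.0, 0.0]]
`accumulate(grad_refs[0], [6.0, 6.0, 5.0])` → gradients = [6.0, 6.0, 5.0, 0.0, 0.0, 0.0, 0.0, 0.0]; grad_refs = [[6.0, 6.0, 5.0, 0.0, 0.0, 0.0, 0.0, 0.0], [6.0, 6.0, 5.0, 0.0, 0.0, 0.0, 0.0, 0.0], [6.0, 6.0, 5.0, 0.0, 0.0, 0.0, 0.0, 0.0], [6.0, 6.0, 5.0, 0.0, 0.0, 0.0, 0.0, 0.0], [6.0, 6.0, 5.0, 0.0, 0.0, 0.0, 0.0, 0.0], [6.0, 6.0, 5.0, 0.0, 0.0, 0.0, 0.0, 0.0]]
`accumulate(grad_refs[1], [4.5, 3.5, 0.5])` → gradients = [10.5, 9.5, 5.5, 0.0, 0.0, 0.0, 0.0, 0.0]; grad_refs = [[10.5, 9.5, 5.5, 0.0, 0.0, 0.0, 0.0, 0.0], [10.5, 9.5, 5.5, 0.0, 0.0, 0.0, 0.0, 0.0], [10.5, 9.5, 5.5, 0.0, 0.0, 0.0, 0.0, 0.0], [10.5, 9.5, 5.5, 0.0, 0.0, 0.0, 0.0, 0.0], [10.5, 9.5, 5.5, 0.0, 0.0, 0.0, 0.0, 0.0], [10.5, 9.5, 5.5, 0.0, 0.0, 0.0, 0.0, 0.0]]
`print(gradients)` → prints [10.5, 9.5, 5.5, 0.0, 0.0, 0.0, 0.0, 0.0]
`print(grad_refs[0] is grad_refs[1])` → prints True

Answer:
[10.5, 9.5, 5.5, 0.0, 0.0, 0.0, 0.0, 0.0]
True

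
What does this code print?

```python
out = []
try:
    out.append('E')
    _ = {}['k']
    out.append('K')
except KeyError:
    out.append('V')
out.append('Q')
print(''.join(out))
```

Execution trace: 'E' (try body) → 'V' (except KeyError) → 'Q' (after the try/except). Output: EVQ

Answer: EVQ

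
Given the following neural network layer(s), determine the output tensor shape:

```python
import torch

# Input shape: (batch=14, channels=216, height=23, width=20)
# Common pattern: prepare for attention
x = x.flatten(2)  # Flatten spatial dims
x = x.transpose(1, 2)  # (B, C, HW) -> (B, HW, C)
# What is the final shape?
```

Input: (14, 216, 23, 20) -> after flatten(2): (14, 216, 460) -> Output: (14, 460, 216)

Answer: (14, 460, 216)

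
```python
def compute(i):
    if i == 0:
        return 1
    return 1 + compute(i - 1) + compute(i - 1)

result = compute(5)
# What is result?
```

compute(i) = 1 + 2·compute(i-1), compute(0)=1. Closed form: (1+1)·2^5 - 1 = 63.

Answer: 63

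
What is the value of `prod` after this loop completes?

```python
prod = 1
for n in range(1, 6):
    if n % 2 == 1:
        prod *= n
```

Product of odd numbers 1 to 5
`prod` takes the values: 1 → 3 → 15

Answer: 15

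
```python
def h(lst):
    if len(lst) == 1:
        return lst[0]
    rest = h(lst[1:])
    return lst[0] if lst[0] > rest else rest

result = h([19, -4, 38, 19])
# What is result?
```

Recursive max over [19, -4, 38, 19] = 38

Answer: 38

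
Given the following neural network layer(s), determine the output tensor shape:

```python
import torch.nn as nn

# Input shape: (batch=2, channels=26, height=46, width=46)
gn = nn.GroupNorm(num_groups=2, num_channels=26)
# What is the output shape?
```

Input: (2, 26, 46, 46) -> Output: (2, 26, 46, 46)

Answer: (2, 26, 46, 46)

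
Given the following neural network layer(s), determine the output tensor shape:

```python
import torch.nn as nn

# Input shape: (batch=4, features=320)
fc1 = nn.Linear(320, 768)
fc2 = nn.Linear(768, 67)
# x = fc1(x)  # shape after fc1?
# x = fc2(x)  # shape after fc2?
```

Input: (4, 320) -> after fc1: (4, 768) -> Output: (4, 67)

Answer: (4, 67)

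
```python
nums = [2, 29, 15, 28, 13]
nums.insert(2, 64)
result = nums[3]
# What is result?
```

Trace:
`nums = [2, 29, 15, 28, 13]` → nums = [2, 29, 15, 28, 13]
`nums.insert(2, 64)` → nums = [2, 29, 64, 15, 28, 13]
`result = nums[3]` → result = 15
So result = 15

Answer: 15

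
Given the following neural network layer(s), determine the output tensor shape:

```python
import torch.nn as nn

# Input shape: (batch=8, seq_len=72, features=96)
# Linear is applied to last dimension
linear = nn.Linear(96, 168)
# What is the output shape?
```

Input: (8, 72, 96) -> Output: (8, 72, 168)

Answer: (8, 72, 168)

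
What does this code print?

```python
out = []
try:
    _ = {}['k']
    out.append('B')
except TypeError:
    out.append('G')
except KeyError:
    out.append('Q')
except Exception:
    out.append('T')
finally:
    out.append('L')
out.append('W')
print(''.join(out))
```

Execution trace: 'Q' (except KeyError) → 'L' (finally) → 'W' (after the try/except). Output: QLW

Answer: QLW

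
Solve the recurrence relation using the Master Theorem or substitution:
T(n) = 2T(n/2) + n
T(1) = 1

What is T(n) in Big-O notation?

By Master Theorem: a=2, b=2, f(n)=n. Since log_2(2) = 1 and f(n) = Θ(n^1), Case 2 applies. T(n) = O(n log n).

Answer: O(n log n)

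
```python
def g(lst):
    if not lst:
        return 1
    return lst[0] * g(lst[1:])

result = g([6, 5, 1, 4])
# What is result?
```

Product over [6, 5, 1, 4] = 6 * 5 * 1 * 4 = 120

Answer: 120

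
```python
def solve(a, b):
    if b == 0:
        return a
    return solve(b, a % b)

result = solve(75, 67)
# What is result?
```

solve(75, 67) -> solve(67, 8) -> solve(8, 3) -> solve(3, 2) -> solve(2, 1) -> solve(1, 0) -> 1

Answer: 1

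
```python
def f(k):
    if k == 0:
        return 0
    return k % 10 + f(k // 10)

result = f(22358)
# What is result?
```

Sum of digits of 22358: 8 + 5 + 3 + 2 + 2 = 20

Answer: 20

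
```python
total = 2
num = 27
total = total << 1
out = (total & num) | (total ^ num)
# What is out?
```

Trace:
`total = 2` → total = 2
`num = 27` → num = 27
`total = total << 1` → total = 4
`out = (total & num) | (total ^ num)` → out = 31
So out = 31

Answer: 31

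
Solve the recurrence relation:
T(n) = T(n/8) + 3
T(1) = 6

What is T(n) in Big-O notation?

Each step divides n by 8 and adds 3. After log_8(n) steps we reach T(1)=6. So T(n) = 3·log_8(n) + 6 = O(log n).

Answer: O(log n)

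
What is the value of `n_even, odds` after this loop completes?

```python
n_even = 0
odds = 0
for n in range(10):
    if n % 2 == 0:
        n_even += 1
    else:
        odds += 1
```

Count evens and odds in range(10)
`n_even, odds` takes the values: (0, 0) → (1, 0) → (1, 1) → (2, 1) → (2, 2) → (3, 2) → (3, 3) → (4, 3) → (4, 4) → (5, 4) → (5, 5)

Answer: 5, 5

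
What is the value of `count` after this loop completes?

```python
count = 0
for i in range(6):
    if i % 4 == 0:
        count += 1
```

Count numbers divisible by 4 in range(6)
`count` takes the values: 0 → 1 → 2

Answer: 2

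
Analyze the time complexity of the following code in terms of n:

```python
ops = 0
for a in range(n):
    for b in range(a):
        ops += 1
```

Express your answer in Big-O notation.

Each loop level contributes: n × n. Multiplying the contributions gives O(n^2).

Answer: O(n^2)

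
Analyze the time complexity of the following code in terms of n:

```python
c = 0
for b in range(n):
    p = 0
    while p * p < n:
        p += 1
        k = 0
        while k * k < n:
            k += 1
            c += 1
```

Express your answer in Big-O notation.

Each loop level contributes: n × √n × √n. Multiplying the contributions gives O(n^2).

Answer: O(n^2)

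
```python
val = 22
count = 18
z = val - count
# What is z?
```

Trace:
`val = 22` → val = 22
`count = 18` → count = 18
`z = val - count` → z = 4
So z = 4

Answer: 4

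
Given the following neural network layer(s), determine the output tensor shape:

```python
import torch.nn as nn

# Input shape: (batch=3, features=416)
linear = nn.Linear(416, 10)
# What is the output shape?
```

Input: (3, 416) -> Output: (3, 10)

Answer: (3, 10)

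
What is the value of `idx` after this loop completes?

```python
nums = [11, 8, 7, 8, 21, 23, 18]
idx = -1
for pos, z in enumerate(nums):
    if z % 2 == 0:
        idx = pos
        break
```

First even number index in [11, 8, 7, 8, 21, 23, 18]
`idx` takes the values: -1 → 1

Answer: 1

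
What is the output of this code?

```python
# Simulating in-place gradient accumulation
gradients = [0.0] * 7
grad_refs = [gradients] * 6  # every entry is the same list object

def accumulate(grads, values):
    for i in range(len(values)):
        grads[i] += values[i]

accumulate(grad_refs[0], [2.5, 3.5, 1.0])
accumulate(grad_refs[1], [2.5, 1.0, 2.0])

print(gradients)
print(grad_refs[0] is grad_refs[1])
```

Key concept: gradient accumulation aliasing.
Step by step:
`gradients = [0.0] * 7` → gradients = [0.0, 0.0, 0.0, 0.0, 0.0, 0.0, 0.0]
`grad_refs = [gradients] * 6` → grad_refs = [[0.0, 0.0, 0.0, 0.0, 0.0, 0.0, 0.0], [0.0, 0.0, 0.0, 0.0, 0.0, 0.0, 0.0], [0.0, 0.0, 0.0, 0.0, 0.0, 0.0, 0.0], [0.0, 0.0, 0.0, 0.0, 0.0, 0.0, 0.0], [0.0, 0.0, 0.0, 0.0, 0.0, 0.0, 0.0], [0.0, 0.0, 0.0, 0.0, 0.0, 0.0, 0.0]]
`accumulate(grad_refs[0], [2.5, 3.5, 1.0])` → gradients = [2.5, 3.5, 1.0, 0.0, 0.0, 0.0, 0.0]; grad_refs = [[2.5, 3.5, 1.0, 0.0, 0.0, 0.0, 0.0], [2.5, 3.5, 1.0, 0.0, 0.0, 0.0, 0.0], [2.5, 3.5, 1.0, 0.0, 0.0, 0.0, 0.0], [2.5, 3.5, 1.0, 0.0, 0.0, 0.0, 0.0], [2.5, 3.5, 1.0, 0.0, 0.0, 0.0, 0.0], [2.5, 3.5, 1.0, 0.0, 0.0, 0.0, 0.0]]
`accumulate(grad_refs[1], [2.5, 1.0, 2.0])` → gradients = [5.0, 4.5, 3.0, 0.0, 0.0, 0.0, 0.0]; grad_refs = [[5.0, 4.5, 3.0, 0.0, 0.0, 0.0, 0.0], [5.0, 4.5, 3.0, 0.0, 0.0, 0.0, 0.0], [5.0, 4.5, 3.0, 0.0, 0.0, 0.0, 0.0], [5.0, 4.5, 3.0, 0.0, 0.0, 0.0, 0.0], [5.0, 4.5, 3.0, 0.0, 0.0, 0.0, 0.0], [5.0, 4.5, 3.0, 0.0, 0.0, 0.0, 0.0]]
`print(gradients)` → prints [5.0, 4.5, 3.0, 0.0, 0.0, 0.0, 0.0]
`print(grad_refs[0] is grad_refs[1])` → prints True

Answer:
[5.0, 4.5, 3.0, 0.0, 0.0, 0.0, 0.0]
True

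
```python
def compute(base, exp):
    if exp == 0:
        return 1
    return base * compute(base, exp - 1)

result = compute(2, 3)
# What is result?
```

compute(2, 3) = 2 * 2 * 2 = 8

Answer: 8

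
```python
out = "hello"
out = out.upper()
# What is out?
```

Trace:
`out = "hello"` → out = 'hello'
`out = out.upper()` → out = 'HELLO'
So out = 'HELLO'

Answer: 'HELLO'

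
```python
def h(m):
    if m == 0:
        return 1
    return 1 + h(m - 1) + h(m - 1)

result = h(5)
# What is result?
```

h(m) = 1 + 2·h(m-1), h(0)=1. Closed form: (1+1)·2^5 - 1 = 63.

Answer: 63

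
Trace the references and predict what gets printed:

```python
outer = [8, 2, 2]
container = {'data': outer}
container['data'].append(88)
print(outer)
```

Key concept: dict holds reference to list.
Step by step:
`outer = [8, 2, 2]` → outer = [8, 2, 2]
`container = {'data': outer}` → container = {'data': [8, 2, 2]}
`container['data'].append(88)` → outer = [8, 2, 2, 88]; container = {'data': [8, 2, 2, 88]}
`print(outer)` → prints [8, 2, 2, 88]

Answer: [8, 2, 2, 88]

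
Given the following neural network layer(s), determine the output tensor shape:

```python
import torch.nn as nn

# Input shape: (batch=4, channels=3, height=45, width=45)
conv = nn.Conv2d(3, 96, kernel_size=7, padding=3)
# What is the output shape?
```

Input: (4, 3, 45, 45) -> Output: (4, 96, 45, 45)

Answer: (4, 96, 45, 45)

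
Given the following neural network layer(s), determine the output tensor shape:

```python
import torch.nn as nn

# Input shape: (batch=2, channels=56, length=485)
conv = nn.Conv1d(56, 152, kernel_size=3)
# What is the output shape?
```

Input: (2, 56, 485) -> Output: (2, 152, 483)

Answer: (2, 152, 483)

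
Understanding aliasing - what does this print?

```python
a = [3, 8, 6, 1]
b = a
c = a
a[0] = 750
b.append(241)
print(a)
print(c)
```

Key concept: multiple aliases.
Step by step:
`a = [3, 8, 6, 1]` → a = [3, 8, 6, 1]
`b = a` → b = [3, 8, 6, 1] (same object as a)
`c = a` → c = [3, 8, 6, 1] (same object as a, b)
`a[0] = 750` → a = [750, 8, 6, 1] (same object as b, c); b = [750, 8, 6, 1] (same object as a, c); c = [750, 8, 6, 1] (same object as a, b)
`b.append(241)` → a = [750, 8, 6, 1, 241] (same object as b, c); b = [750, 8, 6, 1, 241] (same object as a, c); c = [750, 8, 6, 1, 241] (same object as a, b)
`print(a)` → prints [750, 8, 6, 1, 241]
`print(c)` → prints [750, 8, 6, 1, 241]

Answer:
[750, 8, 6, 1, 241]
[750, 8, 6, 1, 241]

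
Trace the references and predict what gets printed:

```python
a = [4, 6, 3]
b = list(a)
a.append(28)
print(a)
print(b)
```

Key concept: list() constructor creates copy.
Step by step:
`a = [4, 6, 3]` → a = [4, 6, 3]
`b = list(a)` → b = [4, 6, 3]
`a.append(28)` → a = [4, 6, 3, 28]
`print(a)` → prints [4, 6, 3, 28]
`print(b)` → prints [4, 6, 3]

Answer:
[4, 6, 3, 28]
[4, 6, 3]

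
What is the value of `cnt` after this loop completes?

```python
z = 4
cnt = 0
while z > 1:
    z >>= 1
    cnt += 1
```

Count right shifts until 1
`cnt` takes the values: 0 → 1 → 2

Answer: 2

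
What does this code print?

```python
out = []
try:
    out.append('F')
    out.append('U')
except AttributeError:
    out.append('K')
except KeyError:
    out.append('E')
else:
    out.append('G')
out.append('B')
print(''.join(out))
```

Execution trace: 'F' (try body) → 'U' (try body, no exception) → 'G' (else) → 'B' (after the try/except). Output: FUGB

Answer: FUGB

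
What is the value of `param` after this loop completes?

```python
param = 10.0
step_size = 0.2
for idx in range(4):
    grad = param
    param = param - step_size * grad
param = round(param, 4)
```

Gradient descent: w = 10.0 * (1 - 0.2)^4
`param` takes the values: 10.0 → 8.0 → 6.4 → 5.12 → 4.096

Answer: 4.096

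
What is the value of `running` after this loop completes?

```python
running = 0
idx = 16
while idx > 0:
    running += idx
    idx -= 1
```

Sum 16 down to 1
`running` takes the values: 0 → 16 → 31 → 45 → 58 → 70 → 81 → 91 → 100 → 108 → 115 → 121 → 126 → 130 → 133 → 135 → 136

Answer: 136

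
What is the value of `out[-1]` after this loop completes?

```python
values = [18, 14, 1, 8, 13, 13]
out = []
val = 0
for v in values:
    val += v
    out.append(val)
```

Cumulative sum ends at 67
`out` takes the values: [] → [18] → [18, 32] → [18, 32, 33] → [18, 32, 33, 41] → [18, 32, 33, 41, 54] → [18, 32, 33, 41, 54, 67]
So `out[-1]` = 67

Answer: 67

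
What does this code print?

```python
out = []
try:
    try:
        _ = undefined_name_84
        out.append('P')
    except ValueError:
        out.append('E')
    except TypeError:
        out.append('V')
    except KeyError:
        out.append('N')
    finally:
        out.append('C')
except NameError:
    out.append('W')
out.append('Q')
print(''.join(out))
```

Execution trace: 'C' (finally) → 'W' (outer except NameError) → 'Q' (after the try/except). Output: CWQ

Answer: CWQ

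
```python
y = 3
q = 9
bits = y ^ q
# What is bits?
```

Trace:
`y = 3` → y = 3
`q = 9` → q = 9
`bits = y ^ q` → bits = 10
So bits = 10

Answer: 10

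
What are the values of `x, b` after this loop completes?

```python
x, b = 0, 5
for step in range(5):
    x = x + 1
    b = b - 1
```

x goes 0→5, b goes 5→0
`x, b` takes the values: (0, 5) → (1, 5) → (1, 4) → (2, 4) → (2, 3) → (3, 3) → (3, 2) → (4, 2) → (4, 1) → (5, 1) → (5, 0)

Answer: 5, 0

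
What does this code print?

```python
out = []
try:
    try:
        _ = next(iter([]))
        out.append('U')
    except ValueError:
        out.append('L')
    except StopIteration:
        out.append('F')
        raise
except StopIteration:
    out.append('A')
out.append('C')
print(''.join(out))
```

Execution trace: 'F' (inner except StopIteration) → 'A' (outer except StopIteration) → 'C' (after the try/except). Output: FAC

Answer: FAC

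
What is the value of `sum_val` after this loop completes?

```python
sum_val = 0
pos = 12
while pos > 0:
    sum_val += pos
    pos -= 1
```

Sum 12 down to 1
`sum_val` takes the values: 0 → 12 → 23 → 33 → 42 → 50 → 57 → 63 → 68 → 72 → 75 → 77 → 78

Answer: 78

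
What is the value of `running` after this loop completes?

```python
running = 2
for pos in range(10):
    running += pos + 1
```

Start at 2, add 1 to 10 = 57
`running` takes the values: 2 → 3 → 5 → 8 → 12 → 17 → 23 → 30 → 38 → 47 → 57

Answer: 57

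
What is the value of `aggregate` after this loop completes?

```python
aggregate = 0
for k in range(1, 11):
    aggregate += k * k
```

Sum of squares 1² to 10² = 385
`aggregate` takes the values: 0 → 1 → 5 → 14 → 30 → 55 → 91 → 140 → 204 → 285 → 385

Answer: 385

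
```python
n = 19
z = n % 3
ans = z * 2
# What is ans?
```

Trace:
`n = 19` → n = 19
`z = n % 3` → z = 1
`ans = z * 2` → ans = 2
So ans = 2

Answer: 2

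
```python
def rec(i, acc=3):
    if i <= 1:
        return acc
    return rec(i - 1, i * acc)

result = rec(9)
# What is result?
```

Accumulator trace (n, acc): (9, 3) -> (8, 27) -> (7, 216) -> (6, 1512) -> (5, 9072) -> (4, 45360) -> (3, 181440) -> (2, 544320) -> (1, 1088640) -> return 1088640

Answer: 1088640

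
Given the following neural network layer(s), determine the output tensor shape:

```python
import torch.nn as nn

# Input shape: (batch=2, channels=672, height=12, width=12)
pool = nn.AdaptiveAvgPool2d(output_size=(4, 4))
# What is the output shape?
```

Input: (2, 672, 12, 12) -> Output: (2, 672, 4, 4)

Answer: (2, 672, 4, 4)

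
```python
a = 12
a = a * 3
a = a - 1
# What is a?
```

Trace:
`a = 12` → a = 12
`a = a * 3` → a = 36
`a = a - 1` → a = 35
So a = 35

Answer: 35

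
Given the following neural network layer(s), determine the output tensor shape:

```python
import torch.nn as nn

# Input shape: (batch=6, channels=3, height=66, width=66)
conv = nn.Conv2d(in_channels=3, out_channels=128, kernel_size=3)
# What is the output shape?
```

Input: (6, 3, 66, 66) -> Output: (6, 128, 64, 64)

Answer: (6, 128, 64, 64)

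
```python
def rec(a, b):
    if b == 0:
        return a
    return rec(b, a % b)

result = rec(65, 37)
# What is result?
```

rec(65, 37) -> rec(37, 28) -> rec(28, 9) -> rec(9, 1) -> rec(1, 0) -> 1

Answer: 1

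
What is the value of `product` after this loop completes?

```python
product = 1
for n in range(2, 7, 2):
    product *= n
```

Product of even numbers 2 to 6
`product` takes the values: 1 → 2 → 8 → 48

Answer: 48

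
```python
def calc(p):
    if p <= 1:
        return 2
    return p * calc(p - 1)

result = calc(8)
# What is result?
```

calc(8) = 8 * 7 * 6 * 5 * 4 * 3 * 2 * 2 = 80640

Answer: 80640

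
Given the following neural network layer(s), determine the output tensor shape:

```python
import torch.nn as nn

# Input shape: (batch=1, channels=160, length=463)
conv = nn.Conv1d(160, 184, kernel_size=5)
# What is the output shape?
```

Input: (1, 160, 463) -> Output: (1, 184, 459)

Answer: (1, 184, 459)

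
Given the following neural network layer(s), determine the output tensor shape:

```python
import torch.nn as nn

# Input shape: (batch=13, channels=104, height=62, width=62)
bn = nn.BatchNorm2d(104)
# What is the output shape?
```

Input: (13, 104, 62, 62) -> Output: (13, 104, 62, 62)

Answer: (13, 104, 62, 62)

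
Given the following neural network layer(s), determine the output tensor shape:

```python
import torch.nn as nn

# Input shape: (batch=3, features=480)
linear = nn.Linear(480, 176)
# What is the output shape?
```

Input: (3, 480) -> Output: (3, 176)

Answer: (3, 176)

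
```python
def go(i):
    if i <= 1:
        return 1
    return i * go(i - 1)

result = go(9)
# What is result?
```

go(9) = 9 * 8 * 7 * 6 * 5 * 4 * 3 * 2 * 1 = 362880

Answer: 362880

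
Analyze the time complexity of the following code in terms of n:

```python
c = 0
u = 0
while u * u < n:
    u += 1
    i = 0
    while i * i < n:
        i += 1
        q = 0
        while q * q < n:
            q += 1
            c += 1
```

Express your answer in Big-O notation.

Each loop level contributes: √n × √n × √n. Multiplying the contributions gives O(n√n).

Answer: O(n√n)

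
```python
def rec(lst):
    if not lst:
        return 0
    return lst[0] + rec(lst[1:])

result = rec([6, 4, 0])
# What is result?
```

6 + 4 + 0 + 0 = 10

Answer: 10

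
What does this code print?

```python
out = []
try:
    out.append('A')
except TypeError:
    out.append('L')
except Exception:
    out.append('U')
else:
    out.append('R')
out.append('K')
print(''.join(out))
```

Execution trace: 'A' (try body, no exception) → 'R' (else) → 'K' (after the try/except). Output: ARK

Answer: ARK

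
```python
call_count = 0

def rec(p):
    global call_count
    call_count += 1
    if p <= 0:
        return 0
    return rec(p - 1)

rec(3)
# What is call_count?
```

Linear recursion stepping by 1: 4 calls from p=3 down to ≤0.

Answer: 4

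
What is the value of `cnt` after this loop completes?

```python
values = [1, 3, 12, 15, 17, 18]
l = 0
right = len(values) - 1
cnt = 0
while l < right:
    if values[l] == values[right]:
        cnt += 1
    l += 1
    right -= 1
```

Count matching pairs from ends
`cnt` takes the values: 0

Answer: 0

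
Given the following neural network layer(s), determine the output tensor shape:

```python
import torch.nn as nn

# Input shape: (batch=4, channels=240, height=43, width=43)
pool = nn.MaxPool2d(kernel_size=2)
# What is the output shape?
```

Input: (4, 240, 43, 43) -> Output: (4, 240, 21, 21)

Answer: (4, 240, 21, 21)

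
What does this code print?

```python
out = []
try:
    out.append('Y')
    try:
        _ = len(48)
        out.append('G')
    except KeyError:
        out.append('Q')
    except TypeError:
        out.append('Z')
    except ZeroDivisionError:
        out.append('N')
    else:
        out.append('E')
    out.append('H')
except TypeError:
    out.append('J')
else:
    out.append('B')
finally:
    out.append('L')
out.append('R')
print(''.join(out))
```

Execution trace: 'Y' (try body) → 'Z' (inner except TypeError) → 'H' (try body, no exception) → 'B' (else) → 'L' (finally) → 'R' (after the try/except). Output: YZHBLR

Answer: YZHBLR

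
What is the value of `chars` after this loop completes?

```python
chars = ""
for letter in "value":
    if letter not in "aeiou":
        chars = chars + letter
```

Remove vowels from 'value'
`chars` takes the values: "" → "v" → "vl"

Answer: "vl"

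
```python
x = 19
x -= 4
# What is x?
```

Trace:
`x = 19` → x = 19
`x -= 4` → x = 15
So x = 15

Answer: 15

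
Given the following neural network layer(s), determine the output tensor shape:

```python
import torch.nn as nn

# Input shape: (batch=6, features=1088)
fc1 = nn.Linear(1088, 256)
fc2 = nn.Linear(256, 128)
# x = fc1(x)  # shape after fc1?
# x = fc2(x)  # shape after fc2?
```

Input: (6, 1088) -> after fc1: (6, 256) -> Output: (6, 128)

Answer: (6, 128)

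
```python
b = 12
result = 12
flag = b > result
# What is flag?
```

Trace:
`b = 12` → b = 12
`result = 12` → result = 12
`flag = b > result` → flag = False
So flag = False

Answer: False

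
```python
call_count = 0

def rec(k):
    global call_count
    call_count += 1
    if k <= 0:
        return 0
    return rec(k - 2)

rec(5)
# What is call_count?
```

Linear recursion stepping by 2: 4 calls from k=5 down to ≤0.

Answer: 4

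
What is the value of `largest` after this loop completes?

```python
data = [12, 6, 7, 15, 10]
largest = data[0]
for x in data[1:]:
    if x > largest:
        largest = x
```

Maximum of [12, 6, 7, 15, 10]
`largest` takes the values: 12 → 15

Answer: 15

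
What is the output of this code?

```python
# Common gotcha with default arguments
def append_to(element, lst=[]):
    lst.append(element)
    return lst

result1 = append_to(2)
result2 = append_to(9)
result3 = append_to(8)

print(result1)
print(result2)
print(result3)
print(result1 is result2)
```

Key concept: mutable default argument gotcha.
Step by step:
`result1 = append_to(2)` → result1 = [2]
`result2 = append_to(9)` → result1 = [2, 9] (same object as result2); result2 = [2, 9] (same object as result1)
`result3 = append_to(8)` → result1 = [2, 9, 8] (same object as result2, result3); result2 = [2, 9, 8] (same object as result1, result3); result3 = [2, 9, 8] (same object as result1, result2)
`print(result1)` → prints [2, 9, 8]
`print(result2)` → prints [2, 9, 8]
`print(result3)` → prints [2, 9, 8]
`print(result1 is result2)` → prints True

Answer:
[2, 9, 8]
[2, 9, 8]
[2, 9, 8]
True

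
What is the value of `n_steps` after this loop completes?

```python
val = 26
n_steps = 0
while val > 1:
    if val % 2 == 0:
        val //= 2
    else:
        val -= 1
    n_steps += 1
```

Steps to reduce 26 to 1
`n_steps` takes the values: 0 → 1 → 2 → 3 → 4 → 5 → 6

Answer: 6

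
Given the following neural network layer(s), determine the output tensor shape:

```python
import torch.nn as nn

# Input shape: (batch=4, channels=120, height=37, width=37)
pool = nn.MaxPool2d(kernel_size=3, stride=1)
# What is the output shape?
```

Input: (4, 120, 37, 37) -> Output: (4, 120, 35, 35)

Answer: (4, 120, 35, 35)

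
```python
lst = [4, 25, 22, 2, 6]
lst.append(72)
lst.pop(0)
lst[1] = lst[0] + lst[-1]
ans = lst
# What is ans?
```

Trace:
`lst = [4, 25, 22, 2, 6]` → lst = [4, 25, 22, 2, 6]
`lst.append(72)` → lst = [4, 25, 22, 2, 6, 72]
`lst.pop(0)` → lst = [25, 22, 2, 6, 72]
`lst[1] = lst[0] + lst[-1]` → lst = [25, 97, 2, 6, 72]
`ans = lst` → ans = [25, 97, 2, 6, 72]
So ans = [25, 97, 2, 6, 72]

Answer: [25, 97, 2, 6, 72]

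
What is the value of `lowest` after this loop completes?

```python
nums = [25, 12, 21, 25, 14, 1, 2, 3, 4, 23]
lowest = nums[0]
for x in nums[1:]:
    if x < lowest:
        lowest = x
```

Minimum of [25, 12, 21, 25, 14, 1, 2, 3, 4, 23]
`lowest` takes the values: 25 → 12 → 1

Answer: 1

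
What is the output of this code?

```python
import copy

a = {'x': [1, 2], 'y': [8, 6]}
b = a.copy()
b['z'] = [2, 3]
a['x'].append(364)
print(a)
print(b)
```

Key concept: shallow copy of dict with mutable values.
Step by step:
`a = {'x': [1, 2], 'y': [8, 6]}` → a = {'x': [1, 2], 'y': [8, 6]}
`b = a.copy()` → b = {'x': [1, 2], 'y': [8, 6]}
`b['z'] = [2, 3]` → b = {'x': [1, 2], 'y': [8, 6], 'z': [2, 3]}
`a['x'].append(364)` → a = {'x': [1, 2, 364], 'y': [8, 6]}; b = {'x': [1, 2, 364], 'y': [8, 6], 'z': [2, 3]}
`print(a)` → prints {'x': [1, 2, 364], 'y': [8, 6]}
`print(b)` → prints {'x': [1, 2, 364], 'y': [8, 6], 'z': [2, 3]}

Answer:
{'x': [1, 2, 364], 'y': [8, 6]}
{'x': [1, 2, 364], 'y': [8, 6], 'z': [2, 3]}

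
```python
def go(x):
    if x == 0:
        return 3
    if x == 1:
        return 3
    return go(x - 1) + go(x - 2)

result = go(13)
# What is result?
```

Build up from base cases: go(0)=3, go(1)=3, go(2)=6, go(3)=9, go(4)=15, go(5)=24, go(6)=39, ..., go(13)=1131

Answer: 1131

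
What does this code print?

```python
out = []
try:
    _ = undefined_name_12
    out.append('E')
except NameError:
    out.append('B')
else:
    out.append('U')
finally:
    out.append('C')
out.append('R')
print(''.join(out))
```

Execution trace: 'B' (except NameError) → 'C' (finally) → 'R' (after the try/except). Output: BCR

Answer: BCR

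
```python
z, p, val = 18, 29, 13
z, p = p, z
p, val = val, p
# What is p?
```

Trace:
`z, p, val = 18, 29, 13` → z = 18; p = 29; val = 13
`z, p = p, z` → z = 29; p = 18
`p, val = val, p` → p = 13; val = 18
So p = 13

Answer: 13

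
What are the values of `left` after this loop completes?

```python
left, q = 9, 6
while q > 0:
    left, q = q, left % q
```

GCD of 9 and 6
`left` takes the values: 9 → 6 → 3

Answer: 3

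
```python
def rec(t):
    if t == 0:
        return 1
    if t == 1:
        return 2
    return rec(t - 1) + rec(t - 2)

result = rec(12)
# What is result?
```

Build up from base cases: rec(0)=1, rec(1)=2, rec(2)=3, rec(3)=5, rec(4)=8, rec(5)=13, rec(6)=21, ..., rec(12)=377

Answer: 377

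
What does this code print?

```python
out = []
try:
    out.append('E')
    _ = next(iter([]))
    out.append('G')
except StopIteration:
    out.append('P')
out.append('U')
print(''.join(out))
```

Execution trace: 'E' (try body) → 'P' (except StopIteration) → 'U' (after the try/except). Output: EPU

Answer: EPU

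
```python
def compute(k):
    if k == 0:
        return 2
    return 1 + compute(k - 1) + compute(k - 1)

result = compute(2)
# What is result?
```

compute(k) = 1 + 2·compute(k-1), compute(0)=2. Closed form: (2+1)·2^2 - 1 = 11.

Answer: 11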